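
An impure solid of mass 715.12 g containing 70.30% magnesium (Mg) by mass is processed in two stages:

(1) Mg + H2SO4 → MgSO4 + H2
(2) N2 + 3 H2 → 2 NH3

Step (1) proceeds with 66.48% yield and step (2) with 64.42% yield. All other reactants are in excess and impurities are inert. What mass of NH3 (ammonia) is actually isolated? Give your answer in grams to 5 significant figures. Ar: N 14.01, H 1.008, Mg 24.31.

100.57 g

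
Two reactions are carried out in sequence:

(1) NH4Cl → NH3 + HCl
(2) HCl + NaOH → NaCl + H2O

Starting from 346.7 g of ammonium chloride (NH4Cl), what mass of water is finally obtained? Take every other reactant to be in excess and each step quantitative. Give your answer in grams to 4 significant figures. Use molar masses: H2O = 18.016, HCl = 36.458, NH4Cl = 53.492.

116.8 g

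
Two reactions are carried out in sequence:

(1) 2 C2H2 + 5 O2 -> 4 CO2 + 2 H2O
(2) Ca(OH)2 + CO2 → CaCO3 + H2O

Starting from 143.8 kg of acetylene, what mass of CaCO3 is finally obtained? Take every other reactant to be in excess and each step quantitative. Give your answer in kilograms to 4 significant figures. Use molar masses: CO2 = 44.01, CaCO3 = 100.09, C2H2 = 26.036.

143.8 kg = 143800 g.
n(C2H2) = 143800 / 26.036 = 5523.1 mol.
Step 1 gives a 2:4 ratio of C2H2 to CO2, so n(CO2) = 11046 mol.
In step 2 the CO2:CaCO3 ratio is 1:1, so n(CaCO3) = 11046 mol.
Mass of CaCO3 = 11046 × 100.09 = 1.1056 × 10^6 g = 1106 kg.

1106 kg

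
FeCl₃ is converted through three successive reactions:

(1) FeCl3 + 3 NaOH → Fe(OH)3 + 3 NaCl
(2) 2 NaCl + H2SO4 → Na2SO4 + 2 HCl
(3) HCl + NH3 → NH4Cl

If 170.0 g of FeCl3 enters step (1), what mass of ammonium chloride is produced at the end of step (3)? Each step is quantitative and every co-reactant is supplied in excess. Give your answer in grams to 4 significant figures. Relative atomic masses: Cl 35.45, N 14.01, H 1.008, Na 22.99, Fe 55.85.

168.2 g

M(FeCl3) = 55.85 + 3(35.45) = 162.20 g/mol.
M(NH4Cl) = 14.01 + 4(1.008) + 35.45 = 53.492 g/mol.
n(FeCl3) = 170.0 / 162.20 = 1.0481 mol.
Reaction (1): FeCl3→NaCl ratio 1:3 ⇒ n(NaCl) = 3.1443 mol.
Reaction (2): NaCl→HCl ratio 2:2 ⇒ n(HCl) = 3.1443 mol.
Reaction (3): HCl→NH4Cl ratio 1:1 ⇒ n(NH4Cl) = 3.1443 mol.
Mass of NH4Cl = 3.1443 × 53.492 = 168.19 g.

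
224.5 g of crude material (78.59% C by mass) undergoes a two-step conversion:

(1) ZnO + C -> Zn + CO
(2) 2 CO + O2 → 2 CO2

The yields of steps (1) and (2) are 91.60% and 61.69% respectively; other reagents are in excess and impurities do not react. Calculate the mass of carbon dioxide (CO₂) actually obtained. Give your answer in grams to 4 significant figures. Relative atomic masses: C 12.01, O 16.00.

365.3 g

Pure C = 224.5 × 0.7859 = 176.43 g.
M(C) = 12.01 g/mol.
M(CO2) = 12.01 + 2(16.00) = 44.01 g/mol.
n(C) = 176.43 / 12.01 = 14.691 mol.
Step 1 (C:CO = 1:1): theoretical n(CO) = 14.691 mol; at 91.60% yield, n(CO) = 13.457 mol.
Step 2 (CO:CO2 = 2:2): theoretical n(CO2) = 13.457 mol, so theoretical mass = 13.457 × 44.01 = 592.23 g.
At 61.69% yield, actual mass of CO2 = 592.23 × 0.6169 = 365.34 g.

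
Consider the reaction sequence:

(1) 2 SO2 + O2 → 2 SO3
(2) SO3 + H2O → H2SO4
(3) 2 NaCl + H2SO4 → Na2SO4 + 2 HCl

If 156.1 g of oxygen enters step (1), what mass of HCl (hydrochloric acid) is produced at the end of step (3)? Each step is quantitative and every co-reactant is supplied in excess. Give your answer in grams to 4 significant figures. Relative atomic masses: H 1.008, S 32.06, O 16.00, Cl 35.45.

711.4 g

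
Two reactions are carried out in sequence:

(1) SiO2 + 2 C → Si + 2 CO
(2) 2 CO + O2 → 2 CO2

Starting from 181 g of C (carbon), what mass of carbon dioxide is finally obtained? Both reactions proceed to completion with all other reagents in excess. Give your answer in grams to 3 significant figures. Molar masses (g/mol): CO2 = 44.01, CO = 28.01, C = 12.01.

n(C) = 181.0 / 12.01 = 15.07 mol.
Step 1 gives a 2:2 ratio of C to CO, so n(CO) = 15.07 mol.
In step 2 the CO:CO2 ratio is 2:2, so n(CO2) = 15.07 mol.
Mass of CO2 = 15.07 × 44.01 = 663.3 g.

663 g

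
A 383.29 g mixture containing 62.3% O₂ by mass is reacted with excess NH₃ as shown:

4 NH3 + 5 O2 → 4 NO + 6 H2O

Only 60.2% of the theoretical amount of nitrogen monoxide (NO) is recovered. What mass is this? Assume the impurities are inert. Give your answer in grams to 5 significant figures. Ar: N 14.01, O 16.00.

107.85 g

Pure O2 available = 383.29 g × 0.623 = 238.790 g.
M(O2) = 2(16.00) = 32.00 g/mol.
M(NO) = 14.01 + 16.00 = 30.01 g/mol.
n(O2) = 238.790 g / 32.00 g/mol = 7.46218 mol.
From the equation the O2:NO mole ratio is 5:4, so n(NO) = 7.46218 × 4/5 = 5.96974 mol.
Mass of NO = 5.96974 mol × 30.01 g/mol = 179.152 g.
Actual mass collected = 179.152 g × 0.602 = 107.849 g.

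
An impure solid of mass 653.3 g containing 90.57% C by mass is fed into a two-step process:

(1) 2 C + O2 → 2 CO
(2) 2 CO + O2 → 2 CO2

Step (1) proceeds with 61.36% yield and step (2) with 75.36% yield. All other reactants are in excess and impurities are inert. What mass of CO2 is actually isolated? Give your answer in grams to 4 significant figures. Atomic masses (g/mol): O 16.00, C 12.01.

1003 g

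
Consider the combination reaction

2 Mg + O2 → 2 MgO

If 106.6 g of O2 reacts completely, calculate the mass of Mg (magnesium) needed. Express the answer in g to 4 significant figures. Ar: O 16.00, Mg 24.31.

162.0 g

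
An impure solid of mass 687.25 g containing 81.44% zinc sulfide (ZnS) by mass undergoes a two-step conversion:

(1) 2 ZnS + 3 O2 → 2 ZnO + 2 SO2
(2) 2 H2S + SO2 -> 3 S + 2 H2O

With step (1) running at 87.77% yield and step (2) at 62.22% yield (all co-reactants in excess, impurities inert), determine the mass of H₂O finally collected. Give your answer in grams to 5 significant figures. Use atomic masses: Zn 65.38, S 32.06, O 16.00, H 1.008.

Pure ZnS = 687.25 × 0.8144 = 559.696 g.
M(ZnS) = 65.38 + 32.06 = 97.44 g/mol.
M(H2O) = 2(1.008) + 16.00 = 18.016 g/mol.
n(ZnS) = 559.696 / 97.44 = 5.74401 mol.
Step 1 (ZnS:SO2 = 2:2): theoretical n(SO2) = 5.74401 mol; at 87.77% yield, n(SO2) = 5.04152 mol.
Step 2 (SO2:H2O = 1:2): theoretical n(H2O) = 10.0830 mol, so theoretical mass = 10.0830 × 18.016 = 181.656 g.
At 62.22% yield, actual mass of H2O = 181.656 × 0.6222 = 113.026 g.

113.03 g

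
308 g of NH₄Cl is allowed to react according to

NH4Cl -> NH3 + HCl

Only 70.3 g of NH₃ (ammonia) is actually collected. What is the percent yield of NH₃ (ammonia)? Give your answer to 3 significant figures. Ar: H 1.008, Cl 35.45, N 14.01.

71.7 %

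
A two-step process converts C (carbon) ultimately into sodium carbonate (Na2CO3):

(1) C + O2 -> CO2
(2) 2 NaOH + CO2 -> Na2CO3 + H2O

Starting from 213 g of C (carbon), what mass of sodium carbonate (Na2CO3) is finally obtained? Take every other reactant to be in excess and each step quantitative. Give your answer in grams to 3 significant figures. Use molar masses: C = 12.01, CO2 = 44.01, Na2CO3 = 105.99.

1880 g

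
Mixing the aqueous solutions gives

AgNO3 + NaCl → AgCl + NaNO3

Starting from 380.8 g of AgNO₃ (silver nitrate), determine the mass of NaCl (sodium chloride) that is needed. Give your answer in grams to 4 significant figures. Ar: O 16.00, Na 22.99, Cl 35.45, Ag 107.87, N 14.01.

131.0 g

M(AgNO3) = 107.87 + 14.01 + 3(16.00) = 169.88 g/mol.
M(NaCl) = 22.99 + 35.45 = 58.44 g/mol.
n(AgNO3) = 380.80 g / 169.88 g/mol = 2.2416 mol.
From the equation the AgNO3:NaCl mole ratio is 1:1, so n(NaCl) = 2.2416 × 1/1 = 2.2416 mol.
Mass of NaCl = 2.2416 mol × 58.44 g/mol = 131.00 g.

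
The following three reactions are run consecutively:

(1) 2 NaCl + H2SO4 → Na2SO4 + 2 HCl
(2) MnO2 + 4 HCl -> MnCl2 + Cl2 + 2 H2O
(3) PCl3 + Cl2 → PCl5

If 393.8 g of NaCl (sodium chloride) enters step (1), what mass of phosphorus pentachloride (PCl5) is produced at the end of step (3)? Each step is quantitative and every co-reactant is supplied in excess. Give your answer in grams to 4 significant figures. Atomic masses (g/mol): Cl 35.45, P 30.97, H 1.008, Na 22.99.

350.8 g

M(NaCl) = 22.99 + 35.45 = 58.44 g/mol.
M(PCl5) = 30.97 + 5(35.45) = 208.22 g/mol.
n(NaCl) = 393.8 / 58.44 = 6.7385 mol.
Reaction (1): NaCl→HCl ratio 2:2 ⇒ n(HCl) = 6.7385 mol.
Reaction (2): HCl→Cl2 ratio 4:1 ⇒ n(Cl2) = 1.6846 mol.
Reaction (3): Cl2→PCl5 ratio 1:1 ⇒ n(PCl5) = 1.6846 mol.
Mass of PCl5 = 1.6846 × 208.22 = 350.77 g.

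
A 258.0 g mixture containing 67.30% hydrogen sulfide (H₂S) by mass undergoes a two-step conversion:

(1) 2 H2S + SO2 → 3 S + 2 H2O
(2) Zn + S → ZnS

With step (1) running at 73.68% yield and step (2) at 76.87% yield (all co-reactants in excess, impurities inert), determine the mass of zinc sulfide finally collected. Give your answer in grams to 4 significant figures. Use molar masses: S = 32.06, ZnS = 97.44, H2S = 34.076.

Pure H2S = 258.0 × 0.6730 = 173.63 g.
n(H2S) = 173.63 / 34.076 = 5.0955 mol.
Step 1 (H2S:S = 2:3): theoretical n(S) = 7.6432 mol; at 73.68% yield, n(S) = 5.6315 mol.
Step 2 (S:ZnS = 1:1): theoretical n(ZnS) = 5.6315 mol, so theoretical mass = 5.6315 × 97.44 = 548.74 g.
At 76.87% yield, actual mass of ZnS = 548.74 × 0.7687 = 421.81 g.

421.8 g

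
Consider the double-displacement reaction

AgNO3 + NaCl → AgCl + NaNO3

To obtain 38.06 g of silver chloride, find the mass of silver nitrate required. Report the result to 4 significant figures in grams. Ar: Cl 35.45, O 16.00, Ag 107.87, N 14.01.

45.11 g

M(AgCl) = 107.87 + 35.45 = 143.32 g/mol.
M(AgNO3) = 107.87 + 14.01 + 3(16.00) = 169.88 g/mol.
n(AgCl) = 38.060 g / 143.32 g/mol = 0.26556 mol.
From the equation the AgCl:AgNO3 mole ratio is 1:1, so n(AgNO3) = 0.26556 × 1/1 = 0.26556 mol.
Mass of AgNO3 = 0.26556 mol × 169.88 g/mol = 45.113 g.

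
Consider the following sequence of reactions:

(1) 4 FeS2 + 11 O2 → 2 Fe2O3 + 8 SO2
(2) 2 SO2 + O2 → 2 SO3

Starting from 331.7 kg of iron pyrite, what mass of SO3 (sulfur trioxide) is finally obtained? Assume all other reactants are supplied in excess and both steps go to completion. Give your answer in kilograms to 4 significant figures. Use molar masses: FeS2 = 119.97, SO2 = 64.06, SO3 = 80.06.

442.7 kg

331.7 kg = 331700 g.
n(FeS2) = 331700 / 119.97 = 2764.9 mol.
Step 1 gives a 4:8 ratio of FeS2 to SO2, so n(SO2) = 5529.7 mol.
In step 2 the SO2:SO3 ratio is 2:2, so n(SO3) = 5529.7 mol.
Mass of SO3 = 5529.7 × 80.06 = 442710 g = 442.7 kg.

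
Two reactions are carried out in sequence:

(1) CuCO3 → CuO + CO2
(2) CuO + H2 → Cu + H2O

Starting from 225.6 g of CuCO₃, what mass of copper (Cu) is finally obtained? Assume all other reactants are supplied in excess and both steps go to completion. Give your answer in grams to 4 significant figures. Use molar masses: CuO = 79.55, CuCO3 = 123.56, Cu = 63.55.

116.0 g

n(CuCO3) = 225.60 / 123.56 = 1.8258 mol.
Step 1 gives a 1:1 ratio of CuCO3 to CuO, so n(CuO) = 1.8258 mol.
In step 2 the CuO:Cu ratio is 1:1, so n(Cu) = 1.8258 mol.
Mass of Cu = 1.8258 × 63.55 = 116.03 g.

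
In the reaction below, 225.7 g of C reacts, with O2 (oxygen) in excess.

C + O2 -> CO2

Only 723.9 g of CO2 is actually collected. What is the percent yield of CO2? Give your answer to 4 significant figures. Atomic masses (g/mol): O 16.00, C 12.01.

87.53 %

M(C) = 12.01 g/mol.
M(CO2) = 12.01 + 2(16.00) = 44.01 g/mol.
n(C) = 225.70 g / 12.01 g/mol = 18.793 mol.
From the equation the C:CO2 mole ratio is 1:1, so n(CO2) = 18.793 × 1/1 = 18.793 mol.
Mass of CO2 = 18.793 mol × 44.01 g/mol = 827.07 g.
This is the theoretical yield. Percent yield = 723.9 g / 827.07 g × 100% = 87.526%.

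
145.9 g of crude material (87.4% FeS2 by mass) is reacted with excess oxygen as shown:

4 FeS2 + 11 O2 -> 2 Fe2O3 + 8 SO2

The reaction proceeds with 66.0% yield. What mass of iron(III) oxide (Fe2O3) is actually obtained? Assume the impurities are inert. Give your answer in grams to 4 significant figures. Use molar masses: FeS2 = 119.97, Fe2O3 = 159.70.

56.02 g

Pure FeS2 available = 145.9 g × 0.874 = 127.52 g.
n(FeS2) = 127.52 g / 119.97 g/mol = 1.0629 mol.
From the equation the FeS2:Fe2O3 mole ratio is 4:2, so n(Fe2O3) = 1.0629 × 2/4 = 0.53145 mol.
Mass of Fe2O3 = 0.53145 mol × 159.70 g/mol = 84.873 g.
Actual mass collected = 84.873 g × 0.660 = 56.016 g.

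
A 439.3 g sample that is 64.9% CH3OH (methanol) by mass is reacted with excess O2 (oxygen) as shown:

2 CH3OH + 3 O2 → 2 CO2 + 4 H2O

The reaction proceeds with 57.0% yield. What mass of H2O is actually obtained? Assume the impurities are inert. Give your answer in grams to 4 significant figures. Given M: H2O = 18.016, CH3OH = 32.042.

Pure CH3OH available = 439.3 g × 0.649 = 285.11 g.
n(CH3OH) = 285.11 g / 32.042 g/mol = 8.8979 mol.
From the equation the CH3OH:H2O mole ratio is 2:4, so n(H2O) = 8.8979 × 4/2 = 17.796 mol.
Mass of H2O = 17.796 mol × 18.016 g/mol = 320.61 g.
Actual mass collected = 320.61 g × 0.570 = 182.75 g.

182.7 g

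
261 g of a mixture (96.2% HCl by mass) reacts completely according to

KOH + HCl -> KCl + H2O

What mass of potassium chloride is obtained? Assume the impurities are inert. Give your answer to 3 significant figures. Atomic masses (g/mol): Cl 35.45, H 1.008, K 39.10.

513 g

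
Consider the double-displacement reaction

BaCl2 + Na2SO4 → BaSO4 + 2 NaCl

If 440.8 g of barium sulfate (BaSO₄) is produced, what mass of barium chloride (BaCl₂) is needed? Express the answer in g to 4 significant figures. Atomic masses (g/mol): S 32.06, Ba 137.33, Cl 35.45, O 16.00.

M(BaSO4) = 137.33 + 32.06 + 4(16.00) = 233.39 g/mol.
M(BaCl2) = 137.33 + 2(35.45) = 208.23 g/mol.
n(BaSO4) = 440.80 g / 233.39 g/mol = 1.8887 mol.
From the equation the BaSO4:BaCl2 mole ratio is 1:1, so n(BaCl2) = 1.8887 × 1/1 = 1.8887 mol.
Mass of BaCl2 = 1.8887 mol × 208.23 g/mol = 393.28 g.

393.3 g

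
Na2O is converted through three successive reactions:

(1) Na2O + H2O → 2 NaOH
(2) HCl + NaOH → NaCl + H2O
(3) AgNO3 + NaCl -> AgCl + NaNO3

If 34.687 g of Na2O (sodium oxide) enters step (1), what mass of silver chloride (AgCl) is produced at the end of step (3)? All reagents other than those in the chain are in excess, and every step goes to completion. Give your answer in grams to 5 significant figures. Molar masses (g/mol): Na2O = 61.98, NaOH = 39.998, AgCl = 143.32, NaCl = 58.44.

160.42 g

n(Na2O) = 34.687 / 61.98 = 0.559648 mol.
Reaction (1): Na2O→NaOH ratio 1:2 ⇒ n(NaOH) = 1.11930 mol.
Reaction (2): NaOH→NaCl ratio 1:1 ⇒ n(NaCl) = 1.11930 mol.
Reaction (3): NaCl→AgCl ratio 1:1 ⇒ n(AgCl) = 1.11930 mol.
Mass of AgCl = 1.11930 × 143.32 = 160.418 g.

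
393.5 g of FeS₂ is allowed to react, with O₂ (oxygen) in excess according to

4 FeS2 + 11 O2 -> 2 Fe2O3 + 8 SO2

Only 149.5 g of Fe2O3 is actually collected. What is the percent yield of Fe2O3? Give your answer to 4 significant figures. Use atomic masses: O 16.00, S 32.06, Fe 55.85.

M(FeS2) = 55.85 + 2(32.06) = 119.97 g/mol.
M(Fe2O3) = 2(55.85) + 3(16.00) = 159.70 g/mol.
n(FeS2) = 393.50 g / 119.97 g/mol = 3.2800 mol.
From the equation the FeS2:Fe2O3 mole ratio is 4:2, so n(Fe2O3) = 3.2800 × 2/4 = 1.6400 mol.
Mass of Fe2O3 = 1.6400 mol × 159.70 g/mol = 261.91 g.
This is the theoretical yield. Percent yield = 149.5 g / 261.91 g × 100% = 57.081%.

57.08 %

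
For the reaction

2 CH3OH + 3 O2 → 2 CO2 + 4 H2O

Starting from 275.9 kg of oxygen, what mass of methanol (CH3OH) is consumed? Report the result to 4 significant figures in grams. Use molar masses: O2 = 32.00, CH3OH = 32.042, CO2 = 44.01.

Convert: 275.9 kg = 275900 g.
n(O2) = 275900 g / 32.00 g/mol = 8621.9 mol.
From the equation the O2:CH3OH mole ratio is 3:2, so n(CH3OH) = 8621.9 × 2/3 = 5747.9 mol.
Mass of CH3OH = 5747.9 mol × 32.042 g/mol = 184170 g.

184200 g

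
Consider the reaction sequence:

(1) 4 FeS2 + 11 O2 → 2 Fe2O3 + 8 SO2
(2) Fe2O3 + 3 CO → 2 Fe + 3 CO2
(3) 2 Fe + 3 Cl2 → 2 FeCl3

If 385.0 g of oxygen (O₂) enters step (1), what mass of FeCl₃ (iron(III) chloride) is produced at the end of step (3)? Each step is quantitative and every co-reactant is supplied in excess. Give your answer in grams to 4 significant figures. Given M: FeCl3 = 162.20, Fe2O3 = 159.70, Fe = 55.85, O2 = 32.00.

n(O2) = 385.0 / 32.00 = 12.031 mol.
Reaction (1): O2→Fe2O3 ratio 11:2 ⇒ n(Fe2O3) = 2.1875 mol.
Reaction (2): Fe2O3→Fe ratio 1:2 ⇒ n(Fe) = 4.3750 mol.
Reaction (3): Fe→FeCl3 ratio 2:2 ⇒ n(FeCl3) = 4.3750 mol.
Mass of FeCl3 = 4.3750 × 162.20 = 709.63 g.

709.6 g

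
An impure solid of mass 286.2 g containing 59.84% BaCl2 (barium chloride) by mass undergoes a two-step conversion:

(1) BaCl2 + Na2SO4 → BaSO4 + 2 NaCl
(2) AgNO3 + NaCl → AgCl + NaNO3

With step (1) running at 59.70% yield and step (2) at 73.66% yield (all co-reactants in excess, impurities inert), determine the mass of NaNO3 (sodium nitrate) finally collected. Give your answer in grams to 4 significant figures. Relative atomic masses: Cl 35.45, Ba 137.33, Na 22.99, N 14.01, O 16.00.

61.49 g

Pure BaCl2 = 286.2 × 0.5984 = 171.26 g.
M(BaCl2) = 137.33 + 2(35.45) = 208.23 g/mol.
M(NaNO3) = 22.99 + 14.01 + 3(16.00) = 85.00 g/mol.
n(BaCl2) = 171.26 / 208.23 = 0.82247 mol.
Step 1 (BaCl2:NaCl = 1:2): theoretical n(NaCl) = 1.6449 mol; at 59.70% yield, n(NaCl) = 0.98202 mol.
Step 2 (NaCl:NaNO3 = 1:1): theoretical n(NaNO3) = 0.98202 mol, so theoretical mass = 0.98202 × 85.00 = 83.472 g.
At 73.66% yield, actual mass of NaNO3 = 83.472 × 0.7366 = 61.486 g.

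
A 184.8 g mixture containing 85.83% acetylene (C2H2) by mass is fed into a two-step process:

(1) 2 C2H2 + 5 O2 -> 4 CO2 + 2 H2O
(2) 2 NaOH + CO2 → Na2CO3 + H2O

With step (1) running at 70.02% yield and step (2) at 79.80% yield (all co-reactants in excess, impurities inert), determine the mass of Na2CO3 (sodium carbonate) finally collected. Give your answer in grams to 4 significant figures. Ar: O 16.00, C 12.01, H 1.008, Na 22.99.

Pure C2H2 = 184.8 × 0.8583 = 158.61 g.
M(C2H2) = 2(12.01) + 2(1.008) = 26.036 g/mol.
M(Na2CO3) = 2(22.99) + 12.01 + 3(16.00) = 105.99 g/mol.
n(C2H2) = 158.61 / 26.036 = 6.0921 mol.
Step 1 (C2H2:CO2 = 2:4): theoretical n(CO2) = 12.184 mol; at 70.02% yield, n(CO2) = 8.5314 mol.
Step 2 (CO2:Na2CO3 = 1:1): theoretical n(Na2CO3) = 8.5314 mol, so theoretical mass = 8.5314 × 105.99 = 904.24 g.
At 79.80% yield, actual mass of Na2CO3 = 904.24 × 0.7980 = 721.58 g.

721.6 g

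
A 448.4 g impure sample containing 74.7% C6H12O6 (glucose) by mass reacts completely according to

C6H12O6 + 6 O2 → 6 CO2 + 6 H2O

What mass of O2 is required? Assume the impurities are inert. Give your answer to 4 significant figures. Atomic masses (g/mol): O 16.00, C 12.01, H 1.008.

357.0 g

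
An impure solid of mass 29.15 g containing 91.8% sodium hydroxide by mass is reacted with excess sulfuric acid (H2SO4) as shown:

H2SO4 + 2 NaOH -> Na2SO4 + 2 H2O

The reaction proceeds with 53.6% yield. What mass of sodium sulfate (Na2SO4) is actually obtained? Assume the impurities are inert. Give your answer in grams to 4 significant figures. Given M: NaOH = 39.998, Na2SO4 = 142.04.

Pure NaOH available = 29.15 g × 0.918 = 26.760 g.
n(NaOH) = 26.760 g / 39.998 g/mol = 0.66903 mol.
From the equation the NaOH:Na2SO4 mole ratio is 2:1, so n(Na2SO4) = 0.66903 × 1/2 = 0.33451 mol.
Mass of Na2SO4 = 0.33451 mol × 142.04 g/mol = 47.514 g.
Actual mass collected = 47.514 g × 0.536 = 25.468 g.

25.47 g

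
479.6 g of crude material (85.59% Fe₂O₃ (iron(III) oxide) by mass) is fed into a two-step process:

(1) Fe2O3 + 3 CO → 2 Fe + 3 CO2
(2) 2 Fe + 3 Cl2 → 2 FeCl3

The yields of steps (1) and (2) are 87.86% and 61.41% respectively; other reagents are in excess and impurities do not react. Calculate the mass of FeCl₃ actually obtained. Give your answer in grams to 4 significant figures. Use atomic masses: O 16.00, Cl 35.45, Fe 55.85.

Pure Fe2O3 = 479.6 × 0.8559 = 410.49 g.
M(Fe2O3) = 2(55.85) + 3(16.00) = 159.70 g/mol.
M(FeCl3) = 55.85 + 3(35.45) = 162.20 g/mol.
n(Fe2O3) = 410.49 / 159.70 = 2.5704 mol.
Step 1 (Fe2O3:Fe = 1:2): theoretical n(Fe) = 5.1408 mol; at 87.86% yield, n(Fe) = 4.5167 mol.
Step 2 (Fe:FeCl3 = 2:2): theoretical n(FeCl3) = 4.5167 mol, so theoretical mass = 4.5167 × 162.20 = 732.60 g.
At 61.41% yield, actual mass of FeCl3 = 732.60 × 0.6141 = 449.89 g.

449.9 g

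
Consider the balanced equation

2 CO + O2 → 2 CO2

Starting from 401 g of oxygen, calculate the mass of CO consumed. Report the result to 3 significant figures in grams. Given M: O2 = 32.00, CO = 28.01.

702 g

n(O2) = 401.0 g / 32.00 g/mol = 12.53 mol.
From the equation the O2:CO mole ratio is 1:2, so n(CO) = 12.53 × 2/1 = 25.06 mol.
Mass of CO = 25.06 mol × 28.01 g/mol = 702.0 g.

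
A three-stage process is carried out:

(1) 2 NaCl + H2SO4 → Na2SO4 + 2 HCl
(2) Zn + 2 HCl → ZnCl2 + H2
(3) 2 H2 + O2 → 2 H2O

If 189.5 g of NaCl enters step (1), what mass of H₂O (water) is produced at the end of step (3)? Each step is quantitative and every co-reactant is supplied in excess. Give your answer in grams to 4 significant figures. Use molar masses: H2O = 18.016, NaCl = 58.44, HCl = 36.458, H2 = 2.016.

29.21 g

n(NaCl) = 189.5 / 58.44 = 3.2426 mol.
Reaction (1): NaCl→HCl ratio 2:2 ⇒ n(HCl) = 3.2426 mol.
Reaction (2): HCl→H2 ratio 2:1 ⇒ n(H2) = 1.6213 mol.
Reaction (3): H2→H2O ratio 2:2 ⇒ n(H2O) = 1.6213 mol.
Mass of H2O = 1.6213 × 18.016 = 29.210 g.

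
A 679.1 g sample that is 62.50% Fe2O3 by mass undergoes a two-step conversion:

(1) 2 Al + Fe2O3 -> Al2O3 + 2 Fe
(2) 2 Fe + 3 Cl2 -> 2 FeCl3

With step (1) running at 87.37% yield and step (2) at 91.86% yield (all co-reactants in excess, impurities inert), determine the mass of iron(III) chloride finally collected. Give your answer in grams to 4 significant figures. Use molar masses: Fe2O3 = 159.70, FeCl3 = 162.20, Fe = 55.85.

692.0 g

Pure Fe2O3 = 679.1 × 0.6250 = 424.44 g.
n(Fe2O3) = 424.44 / 159.70 = 2.6577 mol.
Step 1 (Fe2O3:Fe = 1:2): theoretical n(Fe) = 5.3154 mol; at 87.37% yield, n(Fe) = 4.6441 mol.
Step 2 (Fe:FeCl3 = 2:2): theoretical n(FeCl3) = 4.6441 mol, so theoretical mass = 4.6441 × 162.20 = 753.27 g.
At 91.86% yield, actual mass of FeCl3 = 753.27 × 0.9186 = 691.96 g.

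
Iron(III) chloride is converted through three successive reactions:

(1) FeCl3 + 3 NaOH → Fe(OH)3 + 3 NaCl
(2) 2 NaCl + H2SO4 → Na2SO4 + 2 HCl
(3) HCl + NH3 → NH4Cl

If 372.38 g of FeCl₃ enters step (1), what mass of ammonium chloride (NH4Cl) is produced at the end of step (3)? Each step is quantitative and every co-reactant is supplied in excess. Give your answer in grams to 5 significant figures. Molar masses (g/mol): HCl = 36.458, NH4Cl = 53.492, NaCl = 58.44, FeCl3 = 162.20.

n(FeCl3) = 372.38 / 162.20 = 2.29581 mol.
Reaction (1): FeCl3→NaCl ratio 1:3 ⇒ n(NaCl) = 6.88742 mol.
Reaction (2): NaCl→HCl ratio 2:2 ⇒ n(HCl) = 6.88742 mol.
Reaction (3): HCl→NH4Cl ratio 1:1 ⇒ n(NH4Cl) = 6.88742 mol.
Mass of NH4Cl = 6.88742 × 53.492 = 368.422 g.

368.42 g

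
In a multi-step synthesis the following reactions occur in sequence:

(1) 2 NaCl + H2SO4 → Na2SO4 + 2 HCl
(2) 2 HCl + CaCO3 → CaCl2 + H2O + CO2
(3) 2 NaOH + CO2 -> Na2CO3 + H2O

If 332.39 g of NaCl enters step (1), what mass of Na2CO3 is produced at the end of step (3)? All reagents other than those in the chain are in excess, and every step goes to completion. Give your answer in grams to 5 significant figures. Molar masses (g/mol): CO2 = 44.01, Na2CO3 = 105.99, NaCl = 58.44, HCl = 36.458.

301.42 g

n(NaCl) = 332.39 / 58.44 = 5.68771 mol.
Reaction (1): NaCl→HCl ratio 2:2 ⇒ n(HCl) = 5.68771 mol.
Reaction (2): HCl→CO2 ratio 2:1 ⇒ n(CO2) = 2.84386 mol.
Reaction (3): CO2→Na2CO3 ratio 1:1 ⇒ n(Na2CO3) = 2.84386 mol.
Mass of Na2CO3 = 2.84386 × 105.99 = 301.420 g.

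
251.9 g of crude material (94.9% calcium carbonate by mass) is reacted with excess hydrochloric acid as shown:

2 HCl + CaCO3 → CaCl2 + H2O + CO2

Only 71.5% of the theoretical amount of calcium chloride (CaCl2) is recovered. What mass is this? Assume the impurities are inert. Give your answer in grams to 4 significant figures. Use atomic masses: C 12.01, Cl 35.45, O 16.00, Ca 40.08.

Pure CaCO3 available = 251.9 g × 0.949 = 239.05 g.
M(CaCO3) = 40.08 + 12.01 + 3(16.00) = 100.09 g/mol.
M(CaCl2) = 40.08 + 2(35.45) = 110.98 g/mol.
n(CaCO3) = 239.05 g / 100.09 g/mol = 2.3884 mol.
From the equation the CaCO3:CaCl2 mole ratio is 1:1, so n(CaCl2) = 2.3884 × 1/1 = 2.3884 mol.
Mass of CaCl2 = 2.3884 mol × 110.98 g/mol = 265.06 g.
Actual mass collected = 265.06 g × 0.715 = 189.52 g.

189.5 g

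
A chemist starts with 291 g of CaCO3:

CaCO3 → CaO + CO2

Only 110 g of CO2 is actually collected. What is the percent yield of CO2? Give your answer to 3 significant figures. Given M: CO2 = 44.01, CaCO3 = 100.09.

86.0 %

n(CaCO3) = 291.0 g / 100.09 g/mol = 2.907 mol.
From the equation the CaCO3:CO2 mole ratio is 1:1, so n(CO2) = 2.907 × 1/1 = 2.907 mol.
Mass of CO2 = 2.907 mol × 44.01 g/mol = 128.0 g.
This is the theoretical yield. Percent yield = 110 g / 128.0 g × 100% = 85.97%.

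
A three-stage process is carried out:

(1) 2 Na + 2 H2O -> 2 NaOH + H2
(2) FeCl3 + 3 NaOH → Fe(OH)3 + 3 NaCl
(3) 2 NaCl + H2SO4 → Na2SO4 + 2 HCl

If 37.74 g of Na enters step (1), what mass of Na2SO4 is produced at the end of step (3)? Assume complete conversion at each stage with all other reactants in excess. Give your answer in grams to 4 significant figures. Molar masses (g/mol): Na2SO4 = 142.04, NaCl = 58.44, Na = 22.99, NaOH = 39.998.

116.6 g

n(Na) = 37.74 / 22.99 = 1.6416 mol.
Reaction (1): Na→NaOH ratio 2:2 ⇒ n(NaOH) = 1.6416 mol.
Reaction (2): NaOH→NaCl ratio 3:3 ⇒ n(NaCl) = 1.6416 mol.
Reaction (3): NaCl→Na2SO4 ratio 2:1 ⇒ n(Na2SO4) = 0.82079 mol.
Mass of Na2SO4 = 0.82079 × 142.04 = 116.59 g.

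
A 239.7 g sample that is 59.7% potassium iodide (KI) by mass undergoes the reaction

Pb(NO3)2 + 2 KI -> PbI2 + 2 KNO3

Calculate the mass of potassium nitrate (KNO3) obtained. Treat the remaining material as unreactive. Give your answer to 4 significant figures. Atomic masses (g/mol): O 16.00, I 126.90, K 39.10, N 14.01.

87.16 g

Mass of pure KI = 239.7 g × 0.597 = 143.10 g.
M(KI) = 39.10 + 126.90 = 166.00 g/mol.
M(KNO3) = 39.10 + 14.01 + 3(16.00) = 101.11 g/mol.
n(KI) = 143.10 g / 166.00 g/mol = 0.86205 mol.
From the equation the KI:KNO3 mole ratio is 2:2, so n(KNO3) = 0.86205 × 2/2 = 0.86205 mol.
Mass of KNO3 = 0.86205 mol × 101.11 g/mol = 87.162 g.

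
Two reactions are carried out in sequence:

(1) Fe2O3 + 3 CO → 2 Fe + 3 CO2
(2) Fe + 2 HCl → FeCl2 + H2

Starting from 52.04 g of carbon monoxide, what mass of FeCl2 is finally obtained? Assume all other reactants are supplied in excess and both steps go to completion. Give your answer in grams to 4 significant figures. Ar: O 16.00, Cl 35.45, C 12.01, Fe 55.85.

157.0 g

M(CO) = 12.01 + 16.00 = 28.01 g/mol.
M(FeCl2) = 55.85 + 2(35.45) = 126.75 g/mol.
n(CO) = 52.040 / 28.01 = 1.8579 mol.
Step 1 gives a 3:2 ratio of CO to Fe, so n(Fe) = 1.2386 mol.
In step 2 the Fe:FeCl2 ratio is 1:1, so n(FeCl2) = 1.2386 mol.
Mass of FeCl2 = 1.2386 × 126.75 = 156.99 g.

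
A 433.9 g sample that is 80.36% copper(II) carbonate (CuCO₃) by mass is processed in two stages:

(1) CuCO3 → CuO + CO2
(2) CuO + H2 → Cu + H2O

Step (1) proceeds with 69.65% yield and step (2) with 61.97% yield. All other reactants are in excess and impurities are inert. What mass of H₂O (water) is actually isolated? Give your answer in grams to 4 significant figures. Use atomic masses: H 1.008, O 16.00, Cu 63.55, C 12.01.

21.94 g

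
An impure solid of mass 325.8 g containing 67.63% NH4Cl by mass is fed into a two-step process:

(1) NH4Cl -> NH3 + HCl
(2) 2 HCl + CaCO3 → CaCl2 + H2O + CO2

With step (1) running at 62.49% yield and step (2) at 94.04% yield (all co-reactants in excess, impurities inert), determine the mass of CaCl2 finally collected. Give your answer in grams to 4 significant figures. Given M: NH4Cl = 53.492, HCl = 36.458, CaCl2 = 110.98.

Pure NH4Cl = 325.8 × 0.6763 = 220.34 g.
n(NH4Cl) = 220.34 / 53.492 = 4.1191 mol.
Step 1 (NH4Cl:HCl = 1:1): theoretical n(HCl) = 4.1191 mol; at 62.49% yield, n(HCl) = 2.5740 mol.
Step 2 (HCl:CaCl2 = 2:1): theoretical n(CaCl2) = 1.2870 mol, so theoretical mass = 1.2870 × 110.98 = 142.83 g.
At 94.04% yield, actual mass of CaCl2 = 142.83 × 0.9404 = 134.32 g.

134.3 g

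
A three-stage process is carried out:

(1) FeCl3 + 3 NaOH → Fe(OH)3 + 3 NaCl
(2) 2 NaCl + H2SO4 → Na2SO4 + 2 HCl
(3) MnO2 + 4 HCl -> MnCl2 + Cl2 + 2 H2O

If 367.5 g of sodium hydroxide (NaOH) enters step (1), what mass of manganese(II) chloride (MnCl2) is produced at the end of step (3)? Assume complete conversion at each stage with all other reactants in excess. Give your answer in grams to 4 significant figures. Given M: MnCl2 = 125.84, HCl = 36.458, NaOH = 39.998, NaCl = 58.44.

n(NaOH) = 367.5 / 39.998 = 9.1880 mol.
Reaction (1): NaOH→NaCl ratio 3:3 ⇒ n(NaCl) = 9.1880 mol.
Reaction (2): NaCl→HCl ratio 2:2 ⇒ n(HCl) = 9.1880 mol.
Reaction (3): HCl→MnCl2 ratio 4:1 ⇒ n(MnCl2) = 2.2970 mol.
Mass of MnCl2 = 2.2970 × 125.84 = 289.05 g.

289.1 g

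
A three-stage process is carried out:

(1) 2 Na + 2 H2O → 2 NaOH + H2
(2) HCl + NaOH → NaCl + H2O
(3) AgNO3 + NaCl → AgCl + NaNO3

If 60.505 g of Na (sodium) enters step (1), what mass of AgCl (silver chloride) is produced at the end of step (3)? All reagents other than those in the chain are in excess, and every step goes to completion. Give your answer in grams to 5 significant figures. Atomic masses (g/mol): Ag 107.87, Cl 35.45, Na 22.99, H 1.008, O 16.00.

M(Na) = 22.99 g/mol.
M(AgCl) = 107.87 + 35.45 = 143.32 g/mol.
n(Na) = 60.505 / 22.99 = 2.63180 mol.
Reaction (1): Na→NaOH ratio 2:2 ⇒ n(NaOH) = 2.63180 mol.
Reaction (2): NaOH→NaCl ratio 1:1 ⇒ n(NaCl) = 2.63180 mol.
Reaction (3): NaCl→AgCl ratio 1:1 ⇒ n(AgCl) = 2.63180 mol.
Mass of AgCl = 2.63180 × 143.32 = 377.189 g.

377.19 g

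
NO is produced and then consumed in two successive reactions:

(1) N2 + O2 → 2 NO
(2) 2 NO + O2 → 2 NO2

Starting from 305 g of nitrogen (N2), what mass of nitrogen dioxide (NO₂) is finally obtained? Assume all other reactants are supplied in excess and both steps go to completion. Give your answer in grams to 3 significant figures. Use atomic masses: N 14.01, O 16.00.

1000 g

M(N2) = 2(14.01) = 28.02 g/mol.
M(NO2) = 14.01 + 2(16.00) = 46.01 g/mol.
n(N2) = 305.0 / 28.02 = 10.89 mol.
Step 1 gives a 1:2 ratio of N2 to NO, so n(NO) = 21.77 mol.
In step 2 the NO:NO2 ratio is 2:2, so n(NO2) = 21.77 mol.
Mass of NO2 = 21.77 × 46.01 = 1002 g.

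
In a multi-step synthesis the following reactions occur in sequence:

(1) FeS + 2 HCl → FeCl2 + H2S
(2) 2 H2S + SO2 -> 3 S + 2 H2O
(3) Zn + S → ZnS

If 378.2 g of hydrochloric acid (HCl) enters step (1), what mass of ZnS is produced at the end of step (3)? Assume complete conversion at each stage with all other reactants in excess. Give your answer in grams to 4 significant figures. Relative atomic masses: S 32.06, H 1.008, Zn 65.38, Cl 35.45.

M(HCl) = 1.008 + 35.45 = 36.458 g/mol.
M(ZnS) = 65.38 + 32.06 = 97.44 g/mol.
n(HCl) = 378.2 / 36.458 = 10.374 mol.
Reaction (1): HCl→H2S ratio 2:1 ⇒ n(H2S) = 5.1868 mol.
Reaction (2): H2S→S ratio 2:3 ⇒ n(S) = 7.7802 mol.
Reaction (3): S→ZnS ratio 1:1 ⇒ n(ZnS) = 7.7802 mol.
Mass of ZnS = 7.7802 × 97.44 = 758.10 g.

758.1 g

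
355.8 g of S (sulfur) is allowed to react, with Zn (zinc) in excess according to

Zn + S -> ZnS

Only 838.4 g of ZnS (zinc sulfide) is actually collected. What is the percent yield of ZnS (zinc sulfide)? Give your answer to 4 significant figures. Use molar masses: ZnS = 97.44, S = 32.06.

n(S) = 355.80 g / 32.06 g/mol = 11.098 mol.
From the equation the S:ZnS mole ratio is 1:1, so n(ZnS) = 11.098 × 1/1 = 11.098 mol.
Mass of ZnS = 11.098 mol × 97.44 g/mol = 1081.4 g.
This is the theoretical yield. Percent yield = 838.4 g / 1081.4 g × 100% = 77.530%.

77.53 %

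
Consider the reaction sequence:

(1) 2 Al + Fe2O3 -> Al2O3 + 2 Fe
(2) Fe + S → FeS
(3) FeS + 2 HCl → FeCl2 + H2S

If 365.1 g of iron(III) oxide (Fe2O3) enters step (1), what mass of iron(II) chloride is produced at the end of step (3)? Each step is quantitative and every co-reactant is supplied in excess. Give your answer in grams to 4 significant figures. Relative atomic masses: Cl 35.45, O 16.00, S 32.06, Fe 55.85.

M(Fe2O3) = 2(55.85) + 3(16.00) = 159.70 g/mol.
M(FeCl2) = 55.85 + 2(35.45) = 126.75 g/mol.
n(Fe2O3) = 365.1 / 159.70 = 2.2862 mol.
Reaction (1): Fe2O3→Fe ratio 1:2 ⇒ n(Fe) = 4.5723 mol.
Reaction (2): Fe→FeS ratio 1:1 ⇒ n(FeS) = 4.5723 mol.
Reaction (3): FeS→FeCl2 ratio 1:1 ⇒ n(FeCl2) = 4.5723 mol.
Mass of FeCl2 = 4.5723 × 126.75 = 579.54 g.

579.5 g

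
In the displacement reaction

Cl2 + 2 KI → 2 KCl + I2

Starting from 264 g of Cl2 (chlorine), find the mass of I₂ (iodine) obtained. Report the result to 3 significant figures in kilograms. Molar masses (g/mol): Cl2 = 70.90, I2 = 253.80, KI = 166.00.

0.945 kg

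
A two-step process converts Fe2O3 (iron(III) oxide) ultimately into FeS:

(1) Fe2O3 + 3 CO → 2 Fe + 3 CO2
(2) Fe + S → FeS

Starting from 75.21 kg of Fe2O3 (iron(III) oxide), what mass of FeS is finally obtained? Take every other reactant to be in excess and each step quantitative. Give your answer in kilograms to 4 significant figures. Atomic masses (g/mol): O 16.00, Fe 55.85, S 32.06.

82.80 kg

M(Fe2O3) = 2(55.85) + 3(16.00) = 159.70 g/mol.
M(FeS) = 55.85 + 32.06 = 87.91 g/mol.
75.21 kg = 75210 g.
n(Fe2O3) = 75210 / 159.70 = 470.95 mol.
Step 1 gives a 1:2 ratio of Fe2O3 to Fe, so n(Fe) = 941.89 mol.
In step 2 the Fe:FeS ratio is 1:1, so n(FeS) = 941.89 mol.
Mass of FeS = 941.89 × 87.91 = 82802 g = 82.80 kg.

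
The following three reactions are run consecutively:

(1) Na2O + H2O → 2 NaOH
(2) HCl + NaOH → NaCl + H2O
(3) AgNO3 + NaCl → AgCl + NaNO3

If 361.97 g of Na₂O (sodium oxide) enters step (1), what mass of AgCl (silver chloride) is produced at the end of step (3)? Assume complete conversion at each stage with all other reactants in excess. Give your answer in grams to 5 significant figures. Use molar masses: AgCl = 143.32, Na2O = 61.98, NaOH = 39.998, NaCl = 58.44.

n(Na2O) = 361.97 / 61.98 = 5.84011 mol.
Reaction (1): Na2O→NaOH ratio 1:2 ⇒ n(NaOH) = 11.6802 mol.
Reaction (2): NaOH→NaCl ratio 1:1 ⇒ n(NaCl) = 11.6802 mol.
Reaction (3): NaCl→AgCl ratio 1:1 ⇒ n(AgCl) = 11.6802 mol.
Mass of AgCl = 11.6802 × 143.32 = 1674.01 g.

1674.0 g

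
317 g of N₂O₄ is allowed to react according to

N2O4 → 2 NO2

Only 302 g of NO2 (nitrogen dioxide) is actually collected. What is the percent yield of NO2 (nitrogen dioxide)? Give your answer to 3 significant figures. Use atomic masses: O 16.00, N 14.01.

M(N2O4) = 2(14.01) + 4(16.00) = 92.02 g/mol.
M(NO2) = 14.01 + 2(16.00) = 46.01 g/mol.
n(N2O4) = 317.0 g / 92.02 g/mol = 3.445 mol.
From the equation the N2O4:NO2 mole ratio is 1:2, so n(NO2) = 3.445 × 2/1 = 6.890 mol.
Mass of NO2 = 6.890 mol × 46.01 g/mol = 317.0 g.
This is the theoretical yield. Percent yield = 302 g / 317.0 g × 100% = 95.27%.

95.3 %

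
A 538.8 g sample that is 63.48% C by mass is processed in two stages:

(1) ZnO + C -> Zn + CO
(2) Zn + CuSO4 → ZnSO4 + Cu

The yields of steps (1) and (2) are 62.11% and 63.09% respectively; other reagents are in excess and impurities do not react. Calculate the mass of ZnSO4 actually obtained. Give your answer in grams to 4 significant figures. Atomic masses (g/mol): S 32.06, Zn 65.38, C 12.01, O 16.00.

1802 g

Pure C = 538.8 × 0.6348 = 342.03 g.
M(C) = 12.01 g/mol.
M(ZnSO4) = 65.38 + 32.06 + 4(16.00) = 161.44 g/mol.
n(C) = 342.03 / 12.01 = 28.479 mol.
Step 1 (C:Zn = 1:1): theoretical n(Zn) = 28.479 mol; at 62.11% yield, n(Zn) = 17.688 mol.
Step 2 (Zn:ZnSO4 = 1:1): theoretical n(ZnSO4) = 17.688 mol, so theoretical mass = 17.688 × 161.44 = 2855.6 g.
At 63.09% yield, actual mass of ZnSO4 = 2855.6 × 0.6309 = 1801.6 g.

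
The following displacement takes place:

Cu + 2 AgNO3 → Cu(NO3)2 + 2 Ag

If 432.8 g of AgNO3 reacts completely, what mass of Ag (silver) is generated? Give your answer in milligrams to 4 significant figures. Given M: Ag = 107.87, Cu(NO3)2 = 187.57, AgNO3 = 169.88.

274800 mg

n(AgNO3) = 432.80 g / 169.88 g/mol = 2.5477 mol.
From the equation the AgNO3:Ag mole ratio is 2:2, so n(Ag) = 2.5477 × 2/2 = 2.5477 mol.
Mass of Ag = 2.5477 mol × 107.87 g/mol = 274.82 g.
Converting to mg: 274.82 g = 274800 mg.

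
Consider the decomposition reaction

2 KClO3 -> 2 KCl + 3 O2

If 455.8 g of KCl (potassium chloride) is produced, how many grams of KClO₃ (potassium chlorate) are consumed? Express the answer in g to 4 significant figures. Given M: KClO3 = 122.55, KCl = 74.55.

n(KCl) = 455.80 g / 74.55 g/mol = 6.1140 mol.
From the equation the KCl:KClO3 mole ratio is 2:2, so n(KClO3) = 6.1140 × 2/2 = 6.1140 mol.
Mass of KClO3 = 6.1140 mol × 122.55 g/mol = 749.27 g.

749.3 g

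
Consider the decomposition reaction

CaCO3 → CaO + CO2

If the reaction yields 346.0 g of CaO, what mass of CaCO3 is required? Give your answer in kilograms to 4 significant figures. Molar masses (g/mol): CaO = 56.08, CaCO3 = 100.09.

0.6175 kg

n(CaO) = 346.00 g / 56.08 g/mol = 6.1698 mol.
From the equation the CaO:CaCO3 mole ratio is 1:1, so n(CaCO3) = 6.1698 × 1/1 = 6.1698 mol.
Mass of CaCO3 = 6.1698 mol × 100.09 g/mol = 617.53 g.
Converting to kg: 617.53 g = 0.6175 kg.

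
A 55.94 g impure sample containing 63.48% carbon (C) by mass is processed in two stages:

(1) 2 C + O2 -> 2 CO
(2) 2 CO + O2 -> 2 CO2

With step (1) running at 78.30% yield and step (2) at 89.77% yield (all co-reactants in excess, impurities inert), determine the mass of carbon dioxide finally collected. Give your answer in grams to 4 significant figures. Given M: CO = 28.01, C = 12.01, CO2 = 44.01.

Pure C = 55.94 × 0.6348 = 35.511 g.
n(C) = 35.511 / 12.01 = 2.9568 mol.
Step 1 (C:CO = 2:2): theoretical n(CO) = 2.9568 mol; at 78.30% yield, n(CO) = 2.3151 mol.
Step 2 (CO:CO2 = 2:2): theoretical n(CO2) = 2.3151 mol, so theoretical mass = 2.3151 × 44.01 = 101.89 g.
At 89.77% yield, actual mass of CO2 = 101.89 × 0.8977 = 91.466 g.

91.47 g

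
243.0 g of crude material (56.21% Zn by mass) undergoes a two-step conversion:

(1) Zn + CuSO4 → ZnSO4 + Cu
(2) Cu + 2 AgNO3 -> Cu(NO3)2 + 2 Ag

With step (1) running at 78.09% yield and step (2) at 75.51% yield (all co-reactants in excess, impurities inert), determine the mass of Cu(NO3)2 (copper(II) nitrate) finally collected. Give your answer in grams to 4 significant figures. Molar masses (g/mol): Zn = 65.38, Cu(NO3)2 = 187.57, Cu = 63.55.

Pure Zn = 243.0 × 0.5621 = 136.59 g.
n(Zn) = 136.59 / 65.38 = 2.0892 mol.
Step 1 (Zn:Cu = 1:1): theoretical n(Cu) = 2.0892 mol; at 78.09% yield, n(Cu) = 1.6314 mol.
Step 2 (Cu:Cu(NO3)2 = 1:1): theoretical n(Cu(NO3)2) = 1.6314 mol, so theoretical mass = 1.6314 × 187.57 = 306.01 g.
At 75.51% yield, actual mass of Cu(NO3)2 = 306.01 × 0.7551 = 231.07 g.

231.1 g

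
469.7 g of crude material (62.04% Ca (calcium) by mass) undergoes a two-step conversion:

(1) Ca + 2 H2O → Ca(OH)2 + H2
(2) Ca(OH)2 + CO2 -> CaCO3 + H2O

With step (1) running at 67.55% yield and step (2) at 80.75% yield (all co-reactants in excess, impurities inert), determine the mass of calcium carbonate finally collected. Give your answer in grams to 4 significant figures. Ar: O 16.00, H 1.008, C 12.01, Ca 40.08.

396.9 g

Pure Ca = 469.7 × 0.6204 = 291.40 g.
M(Ca) = 40.08 g/mol.
M(CaCO3) = 40.08 + 12.01 + 3(16.00) = 100.09 g/mol.
n(Ca) = 291.40 / 40.08 = 7.2705 mol.
Step 1 (Ca:Ca(OH)2 = 1:1): theoretical n(Ca(OH)2) = 7.2705 mol; at 67.55% yield, n(Ca(OH)2) = 4.9112 mol.
Step 2 (Ca(OH)2:CaCO3 = 1:1): theoretical n(CaCO3) = 4.9112 mol, so theoretical mass = 4.9112 × 100.09 = 491.56 g.
At 80.75% yield, actual mass of CaCO3 = 491.56 × 0.8075 = 396.94 g.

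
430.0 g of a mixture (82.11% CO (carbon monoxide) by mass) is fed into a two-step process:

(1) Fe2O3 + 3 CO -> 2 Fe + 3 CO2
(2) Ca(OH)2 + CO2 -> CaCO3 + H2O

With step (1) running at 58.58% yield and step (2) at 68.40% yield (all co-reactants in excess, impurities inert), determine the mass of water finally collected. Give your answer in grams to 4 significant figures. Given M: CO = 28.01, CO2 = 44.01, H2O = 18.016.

Pure CO = 430.0 × 0.8211 = 353.07 g.
n(CO) = 353.07 / 28.01 = 12.605 mol.
Step 1 (CO:CO2 = 3:3): theoretical n(CO2) = 12.605 mol; at 58.58% yield, n(CO2) = 7.3842 mol.
Step 2 (CO2:H2O = 1:1): theoretical n(H2O) = 7.3842 mol, so theoretical mass = 7.3842 × 18.016 = 133.03 g.
At 68.40% yield, actual mass of H2O = 133.03 × 0.6840 = 90.995 g.

90.99 g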